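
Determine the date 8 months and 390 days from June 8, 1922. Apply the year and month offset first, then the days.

Counting forward 8 months and 390 days from June 8, 1922: first the month/year part, then the days.
month 6 + 8 = 14, which is month 2 of year 1923 → February 1923.
Day 8 is valid in February, giving February 8, 1923.
Now add 390 days from February 8, 1923.
February has 28 days, so 28 − 8 = 20 days remain after February 8, 1923; 390 − 20 = 370 left.
March 1923 has 31 days: 370 − 31 = 339 left.
April 1923 has 30 days: 339 − 30 = 309 left.
May 1923 has 31 days: 309 − 31 = 278 left.
June 1923 has 30 days: 278 − 30 = 248 left.
July 1923 has 31 days: 248 − 31 = 217 left.
August 1923 has 31 days: 217 − 31 = 186 left.
September 1923 has 30 days: 186 − 30 = 156 left.
October 1923 has 31 days: 156 − 31 = 125 left.
November 1923 has 30 days: 125 − 30 = 95 left.
December 1923 has 31 days: 95 − 31 = 64 left.
January 1924 has 31 days: 64 − 31 = 33 left.
February 1924 has 29 days (1924 is a leap year): 33 − 29 = 4 left.
4 days into March 1924 → March 4, 1924.

March 4, 1924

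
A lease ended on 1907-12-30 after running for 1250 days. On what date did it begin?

July 28, 1904

Counting back 1250 days from December 30, 1907.
Going back 30 days from December 30, 1907 reaches the end of the previous month; 1250 − 30 = 1220 left.
November 1907 has 30 days: 1220 − 30 = 1190 left.
October 1907 has 31 days: 1190 − 31 = 1159 left.
September 1907 has 30 days: 1159 − 30 = 1129 left.
August 1907 has 31 days: 1129 − 31 = 1098 left.
July 1907 has 31 days: 1098 − 31 = 1067 left.
June 1907 has 30 days: 1067 − 30 = 1037 left.
May 1907 has 31 days: 1037 − 31 = 1006 left.
April 1907 has 30 days: 1006 − 30 = 976 left.
March 1907 has 31 days: 976 − 31 = 945 left.
February 1907 has 28 days (1907 is not a leap year): 945 − 28 = 917 left.
January 1907 has 31 days: 917 − 31 = 886 left.
December 1906 has 31 days: 886 − 31 = 855 left.
November 1906 has 30 days: 855 − 30 = 825 left.
October 1906 has 31 days: 825 − 31 = 794 left.
September 1906 has 30 days: 794 − 30 = 764 left.
August 1906 has 31 days: 764 − 31 = 733 left.
July 1906 has 31 days: 733 − 31 = 702 left.
June 1906 has 30 days: 702 − 30 = 672 left.
May 1906 has 31 days: 672 − 31 = 641 left.
April 1906 has 30 days: 641 − 30 = 611 left.
March 1906 has 31 days: 611 − 31 = 580 left.
February 1906 has 28 days (1906 is not a leap year): 580 − 28 = 552 left.
January 1906 has 31 days: 552 − 31 = 521 left.
December 1905 has 31 days: 521 − 31 = 490 left.
November 1905 has 30 days: 490 − 30 = 460 left.
October 1905 has 31 days: 460 − 31 = 429 left.
September 1905 has 30 days: 429 − 30 = 399 left.
August 1905 has 31 days: 399 − 31 = 368 left.
July 1905 has 31 days: 368 − 31 = 337 left.
June 1905 has 30 days: 337 − 30 = 307 left.
May 1905 has 31 days: 307 − 31 = 276 left.
April 1905 has 30 days: 276 − 30 = 246 left.
March 1905 has 31 days: 246 − 31 = 215 left.
February 1905 has 28 days (1905 is not a leap year): 215 − 28 = 187 left.
January 1905 has 31 days: 187 − 31 = 156 left.
December 1904 has 31 days: 156 − 31 = 125 left.
November 1904 has 30 days: 125 − 30 = 95 left.
October 1904 has 31 days: 95 − 31 = 64 left.
September 1904 has 30 days: 64 − 30 = 34 left.
August 1904 has 31 days: 34 − 31 = 3 left.
July 1904 has 31 days; 31 − 3 = 28 → July 28, 1904.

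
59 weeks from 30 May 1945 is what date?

Counting forward 59 weeks = 413 days from May 30, 1945.
May has 31 days, so 31 − 30 = 1 day remains after May 30, 1945; 413 − 1 = 412 left.
June 1945 has 30 days: 412 − 30 = 382 left.
July 1945 has 31 days: 382 − 31 = 351 left.
August 1945 has 31 days: 351 − 31 = 320 left.
September 1945 has 30 days: 320 − 30 = 290 left.
October 1945 has 31 days: 290 − 31 = 259 left.
November 1945 has 30 days: 259 − 30 = 229 left.
December 1945 has 31 days: 229 − 31 = 198 left.
January 1946 has 31 days: 198 − 31 = 167 left.
February 1946 has 28 days (1946 is not a leap year): 167 − 28 = 139 left.
March 1946 has 31 days: 139 − 31 = 108 left.
April 1946 has 30 days: 108 − 30 = 78 left.
May 1946 has 31 days: 78 − 31 = 47 left.
June 1946 has 30 days: 47 − 30 = 17 left.
17 days into July 1946 → July 17, 1946.

July 17, 1946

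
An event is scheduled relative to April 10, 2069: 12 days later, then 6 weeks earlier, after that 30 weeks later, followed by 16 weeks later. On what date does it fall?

Advancing 12 days from April 10, 2069:
April has 30 days; 10 + 12 = 22, still in April.
Counting back 6 weeks (= 42 days) from April 22, 2069:
Going back 22 days from April 22, 2069 reaches the end of the previous month; 42 − 22 = 20 left.
March 2069 has 31 days; 31 − 20 = 11 → March 11, 2069.
Adding 30 weeks (= 210 days) from March 11, 2069:
March has 31 days, so 31 − 11 = 20 days remain after March 11, 2069; 210 − 20 = 190 left.
April 2069 has 30 days: 190 − 30 = 160 left.
May 2069 has 31 days: 160 − 31 = 129 left.
June 2069 has 30 days: 129 − 30 = 99 left.
July 2069 has 31 days: 99 − 31 = 68 left.
August 2069 has 31 days: 68 − 31 = 37 left.
September 2069 has 30 days: 37 − 30 = 7 left.
7 days into October 2069 → October 7, 2069.
Adding 16 weeks (= 112 days) from October 7, 2069:
October has 31 days, so 31 − 7 = 24 days remain after October 7, 2069; 112 − 24 = 88 left.
November 2069 has 30 days: 88 − 30 = 58 left.
December 2069 has 31 days: 58 − 31 = 27 left.
27 days into January 2070 → January 27, 2070.

January 27, 2070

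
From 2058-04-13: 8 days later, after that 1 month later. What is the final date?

Adding 8 days from April 13, 2058:
April has 30 days; 13 + 8 = 21, still in April.
Adding 1 month from April 21, 2058:
month 4 + 1 = 5 → May 2058.
Day 21 is valid in May, giving May 21, 2058.

May 21, 2058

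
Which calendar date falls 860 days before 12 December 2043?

Subtracting 860 days from December 12, 2043.
Going back 12 days from December 12, 2043 reaches the end of the previous month; 860 − 12 = 848 left.
November 2043 has 30 days: 848 − 30 = 818 left.
October 2043 has 31 days: 818 − 31 = 787 left.
September 2043 has 30 days: 787 − 30 = 757 left.
August 2043 has 31 days: 757 − 31 = 726 left.
July 2043 has 31 days: 726 − 31 = 695 left.
June 2043 has 30 days: 695 − 30 = 665 left.
May 2043 has 31 days: 665 − 31 = 634 left.
April 2043 has 30 days: 634 − 30 = 604 left.
March 2043 has 31 days: 604 − 31 = 573 left.
February 2043 has 28 days (2043 is not a leap year): 573 − 28 = 545 left.
January 2043 has 31 days: 545 − 31 = 514 left.
December 2042 has 31 days: 514 − 31 = 483 left.
November 2042 has 30 days: 483 − 30 = 453 left.
October 2042 has 31 days: 453 − 31 = 422 left.
September 2042 has 30 days: 422 − 30 = 392 left.
August 2042 has 31 days: 392 − 31 = 361 left.
July 2042 has 31 days: 361 − 31 = 330 left.
June 2042 has 30 days: 330 − 30 = 300 left.
May 2042 has 31 days: 300 − 31 = 269 left.
April 2042 has 30 days: 269 − 30 = 239 left.
March 2042 has 31 days: 239 − 31 = 208 left.
February 2042 has 28 days (2042 is not a leap year): 208 − 28 = 180 left.
January 2042 has 31 days: 180 − 31 = 149 left.
December 2041 has 31 days: 149 − 31 = 118 left.
November 2041 has 30 days: 118 − 30 = 88 left.
October 2041 has 31 days: 88 − 31 = 57 left.
September 2041 has 30 days: 57 − 30 = 27 left.
August 2041 has 31 days; 31 − 27 = 4 → August 4, 2041.

August 4, 2041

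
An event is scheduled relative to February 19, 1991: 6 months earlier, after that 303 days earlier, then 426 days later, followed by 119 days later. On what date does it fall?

Going back 6 months from February 19, 1991:
month 2 − 6 = -4, which is month 8 of year 1990 → August 1990.
Day 19 is valid in August, giving August 19, 1990.
Subtracting 303 days from August 19, 1990:
Going back 19 days from August 19, 1990 reaches the end of the previous month; 303 − 19 = 284 left.
July 1990 has 31 days: 284 − 31 = 253 left.
June 1990 has 30 days: 253 − 30 = 223 left.
May 1990 has 31 days: 223 − 31 = 192 left.
April 1990 has 30 days: 192 − 30 = 162 left.
March 1990 has 31 days: 162 − 31 = 131 left.
February 1990 has 28 days (1990 is not a leap year): 131 − 28 = 103 left.
January 1990 has 31 days: 103 − 31 = 72 left.
December 1989 has 31 days: 72 − 31 = 41 left.
November 1989 has 30 days: 41 − 30 = 11 left.
October 1989 has 31 days; 31 − 11 = 20 → October 20, 1989.
Counting forward 426 days from October 20, 1989:
October has 31 days, so 31 − 20 = 11 days remain after October 20, 1989; 426 − 11 = 415 left.
November 1989 has 30 days: 415 − 30 = 385 left.
December 1989 has 31 days: 385 − 31 = 354 left.
January 1990 has 31 days: 354 − 31 = 323 left.
February 1990 has 28 days (1990 is not a leap year): 323 − 28 = 295 left.
March 1990 has 31 days: 295 − 31 = 264 left.
April 1990 has 30 days: 264 − 30 = 234 left.
May 1990 has 31 days: 234 − 31 = 203 left.
June 1990 has 30 days: 203 − 30 = 173 left.
July 1990 has 31 days: 173 − 31 = 142 left.
August 1990 has 31 days: 142 − 31 = 111 left.
September 1990 has 30 days: 111 − 30 = 81 left.
October 1990 has 31 days: 81 − 31 = 50 left.
November 1990 has 30 days: 50 − 30 = 20 left.
20 days into December 1990 → December 20, 1990.
Counting forward 119 days from December 20, 1990:
December has 31 days, so 31 − 20 = 11 days remain after December 20, 1990; 119 − 11 = 108 left.
January 1991 has 31 days: 108 − 31 = 77 left.
February 1991 has 28 days (1991 is not a leap year): 77 − 28 = 49 left.
March 1991 has 31 days: 49 − 31 = 18 left.
18 days into April 1991 → April 18, 1991.

April 18, 1991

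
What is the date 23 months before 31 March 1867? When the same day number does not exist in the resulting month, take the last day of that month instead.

Counting back 23 months from March 31, 1867.
month 3 − 23 = -20, which is month 4 of year 1865 → April 1865.
April 1865 has only 30 days and the start was day 31, so the date clamps to April 30, 1865.

April 30, 1865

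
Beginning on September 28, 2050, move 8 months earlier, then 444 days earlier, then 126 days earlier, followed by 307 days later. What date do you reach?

Counting back 8 months from September 28, 2050:
month 9 − 8 = 1 → January 2050.
Day 28 is valid in January, giving January 28, 2050.
Subtracting 444 days from January 28, 2050:
Going back 28 days from January 28, 2050 reaches the end of the previous month; 444 − 28 = 416 left.
December 2049 has 31 days: 416 − 31 = 385 left.
November 2049 has 30 days: 385 − 30 = 355 left.
October 2049 has 31 days: 355 − 31 = 324 left.
September 2049 has 30 days: 324 − 30 = 294 left.
August 2049 has 31 days: 294 − 31 = 263 left.
July 2049 has 31 days: 263 − 31 = 232 left.
June 2049 has 30 days: 232 − 30 = 202 left.
May 2049 has 31 days: 202 − 31 = 171 left.
April 2049 has 30 days: 171 − 30 = 141 left.
March 2049 has 31 days: 141 − 31 = 110 left.
February 2049 has 28 days (2049 is not a leap year): 110 − 28 = 82 left.
January 2049 has 31 days: 82 − 31 = 51 left.
December 2048 has 31 days: 51 − 31 = 20 left.
November 2048 has 30 days; 30 − 20 = 10 → November 10, 2048.
Counting back 126 days from November 10, 2048:
Going back 10 days from November 10, 2048 reaches the end of the previous month; 126 − 10 = 116 left.
October 2048 has 31 days: 116 − 31 = 85 left.
September 2048 has 30 days: 85 − 30 = 55 left.
August 2048 has 31 days: 55 − 31 = 24 left.
July 2048 has 31 days; 31 − 24 = 7 → July 7, 2048.
Advancing 307 days from July 7, 2048:
July has 31 days, so 31 − 7 = 24 days remain after July 7, 2048; 307 − 24 = 283 left.
August 2048 has 31 days: 283 − 31 = 252 left.
September 2048 has 30 days: 252 − 30 = 222 left.
October 2048 has 31 days: 222 − 31 = 191 left.
November 2048 has 30 days: 191 − 30 = 161 left.
December 2048 has 31 days: 161 − 31 = 130 left.
January 2049 has 31 days: 130 − 31 = 99 left.
February 2049 has 28 days (2049 is not a leap year): 99 − 28 = 71 left.
March 2049 has 31 days: 71 − 31 = 40 left.
April 2049 has 30 days: 40 − 30 = 10 left.
10 days into May 2049 → May 10, 2049.

May 10, 2049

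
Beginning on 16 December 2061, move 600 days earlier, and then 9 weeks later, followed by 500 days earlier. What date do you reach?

February 13, 2059

Counting back 600 days from December 16, 2061:
Going back 16 days from December 16, 2061 reaches the end of the previous month; 600 − 16 = 584 left.
November 2061 has 30 days: 584 − 30 = 554 left.
October 2061 has 31 days: 554 − 31 = 523 left.
September 2061 has 30 days: 523 − 30 = 493 left.
August 2061 has 31 days: 493 − 31 = 462 left.
July 2061 has 31 days: 462 − 31 = 431 left.
June 2061 has 30 days: 431 − 30 = 401 left.
May 2061 has 31 days: 401 − 31 = 370 left.
April 2061 has 30 days: 370 − 30 = 340 left.
March 2061 has 31 days: 340 − 31 = 309 left.
February 2061 has 28 days (2061 is not a leap year): 309 − 28 = 281 left.
January 2061 has 31 days: 281 − 31 = 250 left.
December 2060 has 31 days: 250 − 31 = 219 left.
November 2060 has 30 days: 219 − 30 = 189 left.
October 2060 has 31 days: 189 − 31 = 158 left.
September 2060 has 30 days: 158 − 30 = 128 left.
August 2060 has 31 days: 128 − 31 = 97 left.
July 2060 has 31 days: 97 − 31 = 66 left.
June 2060 has 30 days: 66 − 30 = 36 left.
May 2060 has 31 days: 36 − 31 = 5 left.
April 2060 has 30 days; 30 − 5 = 25 → April 25, 2060.
Counting forward 9 weeks (= 63 days) from April 25, 2060:
April has 30 days, so 30 − 25 = 5 days remain after April 25, 2060; 63 − 5 = 58 left.
May 2060 has 31 days: 58 − 31 = 27 left.
27 days into June 2060 → June 27, 2060.
Going back 500 days from June 27, 2060:
Going back 27 days from June 27, 2060 reaches the end of the previous month; 500 − 27 = 473 left.
May 2060 has 31 days: 473 − 31 = 442 left.
April 2060 has 30 days: 442 − 30 = 412 left.
March 2060 has 31 days: 412 − 31 = 381 left.
February 2060 has 29 days (2060 is a leap year): 381 − 29 = 352 left.
January 2060 has 31 days: 352 − 31 = 321 left.
December 2059 has 31 days: 321 − 31 = 290 left.
November 2059 has 30 days: 290 − 30 = 260 left.
October 2059 has 31 days: 260 − 31 = 229 left.
September 2059 has 30 days: 229 − 30 = 199 left.
August 2059 has 31 days: 199 − 31 = 168 left.
July 2059 has 31 days: 168 − 31 = 137 left.
June 2059 has 30 days: 137 − 30 = 107 left.
May 2059 has 31 days: 107 − 31 = 76 left.
April 2059 has 30 days: 76 − 30 = 46 left.
March 2059 has 31 days: 46 − 31 = 15 left.
February 2059 has 28 days; 28 − 15 = 13 → February 13, 2059.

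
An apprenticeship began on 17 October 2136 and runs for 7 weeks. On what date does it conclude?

Adding 7 weeks = 49 days from October 17, 2136.
October has 31 days, so 31 − 17 = 14 days remain after October 17, 2136; 49 − 14 = 35 left.
November 2136 has 30 days: 35 − 30 = 5 left.
5 days into December 2136 → December 5, 2136.

December 5, 2136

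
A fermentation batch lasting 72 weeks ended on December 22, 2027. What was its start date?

Subtracting 72 weeks = 504 days from December 22, 2027.
Going back 22 days from December 22, 2027 reaches the end of the previous month; 504 − 22 = 482 left.
November 2027 has 30 days: 482 − 30 = 452 left.
October 2027 has 31 days: 452 − 31 = 421 left.
September 2027 has 30 days: 421 − 30 = 391 left.
August 2027 has 31 days: 391 − 31 = 360 left.
July 2027 has 31 days: 360 − 31 = 329 left.
June 2027 has 30 days: 329 − 30 = 299 left.
May 2027 has 31 days: 299 − 31 = 268 left.
April 2027 has 30 days: 268 − 30 = 238 left.
March 2027 has 31 days: 238 − 31 = 207 left.
February 2027 has 28 days (2027 is not a leap year): 207 − 28 = 179 left.
January 2027 has 31 days: 179 − 31 = 148 left.
December 2026 has 31 days: 148 − 31 = 117 left.
November 2026 has 30 days: 117 − 30 = 87 left.
October 2026 has 31 days: 87 − 31 = 56 left.
September 2026 has 30 days: 56 − 30 = 26 left.
August 2026 has 31 days; 31 − 26 = 5 → August 5, 2026.

August 5, 2026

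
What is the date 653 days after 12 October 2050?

July 26, 2052

Advancing 653 days from October 12, 2050.
October has 31 days, so 31 − 12 = 19 days remain after October 12, 2050; 653 − 19 = 634 left.
November 2050 has 30 days: 634 − 30 = 604 left.
December 2050 has 31 days: 604 − 31 = 573 left.
January 2051 has 31 days: 573 − 31 = 542 left.
February 2051 has 28 days (2051 is not a leap year): 542 − 28 = 514 left.
March 2051 has 31 days: 514 − 31 = 483 left.
April 2051 has 30 days: 483 − 30 = 453 left.
May 2051 has 31 days: 453 − 31 = 422 left.
June 2051 has 30 days: 422 − 30 = 392 left.
July 2051 has 31 days: 392 − 31 = 361 left.
August 2051 has 31 days: 361 − 31 = 330 left.
September 2051 has 30 days: 330 − 30 = 300 left.
October 2051 has 31 days: 300 − 31 = 269 left.
November 2051 has 30 days: 269 − 30 = 239 left.
December 2051 has 31 days: 239 − 31 = 208 left.
January 2052 has 31 days: 208 − 31 = 177 left.
February 2052 has 29 days (2052 is a leap year): 177 − 29 = 148 left.
March 2052 has 31 days: 148 − 31 = 117 left.
April 2052 has 30 days: 117 − 30 = 87 left.
May 2052 has 31 days: 87 − 31 = 56 left.
June 2052 has 30 days: 56 − 30 = 26 left.
26 days into July 2052 → July 26, 2052.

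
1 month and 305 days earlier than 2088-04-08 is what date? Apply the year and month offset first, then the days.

May 8, 2087

Going back 1 month and 305 days from April 8, 2088: first the month/year part, then the days.
month 4 − 1 = 3 → March 2088.
Day 8 is valid in March, giving March 8, 2088.
Now subtract 305 days from March 8, 2088.
Going back 8 days from March 8, 2088 reaches the end of the previous month; 305 − 8 = 297 left.
February 2088 has 29 days (2088 is a leap year): 297 − 29 = 268 left.
January 2088 has 31 days: 268 − 31 = 237 left.
December 2087 has 31 days: 237 − 31 = 206 left.
November 2087 has 30 days: 206 − 30 = 176 left.
October 2087 has 31 days: 176 − 31 = 145 left.
September 2087 has 30 days: 145 − 30 = 115 left.
August 2087 has 31 days: 115 − 31 = 84 left.
July 2087 has 31 days: 84 − 31 = 53 left.
June 2087 has 30 days: 53 − 30 = 23 left.
May 2087 has 31 days; 31 − 23 = 8 → May 8, 2087.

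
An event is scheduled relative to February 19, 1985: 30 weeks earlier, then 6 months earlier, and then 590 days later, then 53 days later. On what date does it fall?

Going back 30 weeks (= 210 days) from February 19, 1985:
Going back 19 days from February 19, 1985 reaches the end of the previous month; 210 − 19 = 191 left.
January 1985 has 31 days: 191 − 31 = 160 left.
December 1984 has 31 days: 160 − 31 = 129 left.
November 1984 has 30 days: 129 − 30 = 99 left.
October 1984 has 31 days: 99 − 31 = 68 left.
September 1984 has 30 days: 68 − 30 = 38 left.
August 1984 has 31 days: 38 − 31 = 7 left.
July 1984 has 31 days; 31 − 7 = 24 → July 24, 1984.
Counting back 6 months from July 24, 1984:
month 7 − 6 = 1 → January 1984.
Day 24 is valid in January, giving January 24, 1984.
Advancing 590 days from January 24, 1984:
January has 31 days, so 31 − 24 = 7 days remain after January 24, 1984; 590 − 7 = 583 left.
February 1984 has 29 days (1984 is a leap year): 583 − 29 = 554 left.
March 1984 has 31 days: 554 − 31 = 523 left.
April 1984 has 30 days: 523 − 30 = 493 left.
May 1984 has 31 days: 493 − 31 = 462 left.
June 1984 has 30 days: 462 − 30 = 432 left.
July 1984 has 31 days: 432 − 31 = 401 left.
August 1984 has 31 days: 401 − 31 = 370 left.
September 1984 has 30 days: 370 − 30 = 340 left.
October 1984 has 31 days: 340 − 31 = 309 left.
November 1984 has 30 days: 309 − 30 = 279 left.
December 1984 has 31 days: 279 − 31 = 248 left.
January 1985 has 31 days: 248 − 31 = 217 left.
February 1985 has 28 days (1985 is not a leap year): 217 − 28 = 189 left.
March 1985 has 31 days: 189 − 31 = 158 left.
April 1985 has 30 days: 158 − 30 = 128 left.
May 1985 has 31 days: 128 − 31 = 97 left.
June 1985 has 30 days: 97 − 30 = 67 left.
July 1985 has 31 days: 67 − 31 = 36 left.
August 1985 has 31 days: 36 − 31 = 5 left.
5 days into September 1985 → September 5, 1985.
Counting forward 53 days from September 5, 1985:
September has 30 days, so 30 − 5 = 25 days remain after September 5, 1985; 53 − 25 = 28 left.
28 days into October 1985 → October 28, 1985.

October 28, 1985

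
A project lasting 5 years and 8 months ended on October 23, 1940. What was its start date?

February 23, 1935

Counting back 5 years and 8 months from October 23, 1940.
-5 years → 1935; month 10 − 8 = 2 → February 1935.
Day 23 is valid in February, giving February 23, 1935.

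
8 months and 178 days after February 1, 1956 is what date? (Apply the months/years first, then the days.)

Advancing 8 months and 178 days from February 1, 1956: first the month/year part, then the days.
month 2 + 8 = 10 → October 1956.
Day 1 is valid in October, giving October 1, 1956.
Now add 178 days from October 1, 1956.
October has 31 days, so 31 − 1 = 30 days remain after October 1, 1956; 178 − 30 = 148 left.
November 1956 has 30 days: 148 − 30 = 118 left.
December 1956 has 31 days: 118 − 31 = 87 left.
January 1957 has 31 days: 87 − 31 = 56 left.
February 1957 has 28 days (1957 is not a leap year): 56 − 28 = 28 left.
28 days into March 1957 → March 28, 1957.

March 28, 1957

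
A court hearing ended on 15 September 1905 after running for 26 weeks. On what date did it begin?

March 17, 1905

Going back 26 weeks = 182 days from September 15, 1905.
Going back 15 days from September 15, 1905 reaches the end of the previous month; 182 − 15 = 167 left.
August 1905 has 31 days: 167 − 31 = 136 left.
July 1905 has 31 days: 136 − 31 = 105 left.
June 1905 has 30 days: 105 − 30 = 75 left.
May 1905 has 31 days: 75 − 31 = 44 left.
April 1905 has 30 days: 44 − 30 = 14 left.
March 1905 has 31 days; 31 − 14 = 17 → March 17, 1905.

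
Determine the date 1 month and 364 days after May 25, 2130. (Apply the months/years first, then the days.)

Advancing 1 month and 364 days from May 25, 2130: first the month/year part, then the days.
month 5 + 1 = 6 → June 2130.
Day 25 is valid in June, giving June 25, 2130.
Now add 364 days from June 25, 2130.
June has 30 days, so 30 − 25 = 5 days remain after June 25, 2130; 364 − 5 = 359 left.
July 2130 has 31 days: 359 − 31 = 328 left.
August 2130 has 31 days: 328 − 31 = 297 left.
September 2130 has 30 days: 297 − 30 = 267 left.
October 2130 has 31 days: 267 − 31 = 236 left.
November 2130 has 30 days: 236 − 30 = 206 left.
December 2130 has 31 days: 206 − 31 = 175 left.
January 2131 has 31 days: 175 − 31 = 144 left.
February 2131 has 28 days (2131 is not a leap year): 144 − 28 = 116 left.
March 2131 has 31 days: 116 − 31 = 85 left.
April 2131 has 30 days: 85 − 30 = 55 left.
May 2131 has 31 days: 55 − 31 = 24 left.
24 days into June 2131 → June 24, 2131.

June 24, 2131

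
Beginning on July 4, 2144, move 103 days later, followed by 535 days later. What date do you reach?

April 3, 2146

Adding 103 days from July 4, 2144:
July has 31 days, so 31 − 4 = 27 days remain after July 4, 2144; 103 − 27 = 76 left.
August 2144 has 31 days: 76 − 31 = 45 left.
September 2144 has 30 days: 45 − 30 = 15 left.
15 days into October 2144 → October 15, 2144.
Adding 535 days from October 15, 2144:
October has 31 days, so 31 − 15 = 16 days remain after October 15, 2144; 535 − 16 = 519 left.
November 2144 has 30 days: 519 − 30 = 489 left.
December 2144 has 31 days: 489 − 31 = 458 left.
January 2145 has 31 days: 458 − 31 = 427 left.
February 2145 has 28 days (2145 is not a leap year): 427 − 28 = 399 left.
March 2145 has 31 days: 399 − 31 = 368 left.
April 2145 has 30 days: 368 − 30 = 338 left.
May 2145 has 31 days: 338 − 31 = 307 left.
June 2145 has 30 days: 307 − 30 = 277 left.
July 2145 has 31 days: 277 − 31 = 246 left.
August 2145 has 31 days: 246 − 31 = 215 left.
September 2145 has 30 days: 215 − 30 = 185 left.
October 2145 has 31 days: 185 − 31 = 154 left.
November 2145 has 30 days: 154 − 30 = 124 left.
December 2145 has 31 days: 124 − 31 = 93 left.
January 2146 has 31 days: 93 − 31 = 62 left.
February 2146 has 28 days (2146 is not a leap year): 62 − 28 = 34 left.
March 2146 has 31 days: 34 − 31 = 3 left.
3 days into April 2146 → April 3, 2146.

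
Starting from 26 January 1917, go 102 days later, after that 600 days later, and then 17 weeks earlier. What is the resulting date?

Counting forward 102 days from January 26, 1917:
January has 31 days, so 31 − 26 = 5 days remain after January 26, 1917; 102 − 5 = 97 left.
February 1917 has 28 days (1917 is not a leap year): 97 − 28 = 69 left.
March 1917 has 31 days: 69 − 31 = 38 left.
April 1917 has 30 days: 38 − 30 = 8 left.
8 days into May 1917 → May 8, 1917.
Counting forward 600 days from May 8, 1917:
May has 31 days, so 31 − 8 = 23 days remain after May 8, 1917; 600 − 23 = 577 left.
June 1917 has 30 days: 577 − 30 = 547 left.
July 1917 has 31 days: 547 − 31 = 516 left.
August 1917 has 31 days: 516 − 31 = 485 left.
September 1917 has 30 days: 485 − 30 = 455 left.
October 1917 has 31 days: 455 − 31 = 424 left.
November 1917 has 30 days: 424 − 30 = 394 left.
December 1917 has 31 days: 394 − 31 = 363 left.
January 1918 has 31 days: 363 − 31 = 332 left.
February 1918 has 28 days (1918 is not a leap year): 332 − 28 = 304 left.
March 1918 has 31 days: 304 − 31 = 273 left.
April 1918 has 30 days: 273 − 30 = 243 left.
May 1918 has 31 days: 243 − 31 = 212 left.
June 1918 has 30 days: 212 − 30 = 182 left.
July 1918 has 31 days: 182 − 31 = 151 left.
August 1918 has 31 days: 151 − 31 = 120 left.
September 1918 has 30 days: 120 − 30 = 90 left.
October 1918 has 31 days: 90 − 31 = 59 left.
November 1918 has 30 days: 59 − 30 = 29 left.
29 days into December 1918 → December 29, 1918.
Going back 17 weeks (= 119 days) from December 29, 1918:
Going back 29 days from December 29, 1918 reaches the end of the previous month; 119 − 29 = 90 left.
November 1918 has 30 days: 90 − 30 = 60 left.
October 1918 has 31 days: 60 − 31 = 29 left.
September 1918 has 30 days; 30 − 29 = 1 → September 1, 1918.

September 1, 1918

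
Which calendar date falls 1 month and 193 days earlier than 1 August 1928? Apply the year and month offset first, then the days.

December 21, 1927

Going back 1 month and 193 days from August 1, 1928: first the month/year part, then the days.
month 8 − 1 = 7 → July 1928.
Day 1 is valid in July, giving July 1, 1928.
Now subtract 193 days from July 1, 1928.
Going back 1 day from July 1, 1928 reaches the end of the previous month; 193 − 1 = 192 left.
June 1928 has 30 days: 192 − 30 = 162 left.
May 1928 has 31 days: 162 − 31 = 131 left.
April 1928 has 30 days: 131 − 30 = 101 left.
March 1928 has 31 days: 101 − 31 = 70 left.
February 1928 has 29 days (1928 is a leap year): 70 − 29 = 41 left.
January 1928 has 31 days: 41 − 31 = 10 left.
December 1927 has 31 days; 31 − 10 = 21 → December 21, 1927.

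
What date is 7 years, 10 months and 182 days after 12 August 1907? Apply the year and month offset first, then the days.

Advancing 7 years, 10 months and 182 days from August 12, 1907: first the month/year part, then the days.
+7 years → 1914; month 8 + 10 = 18, which is month 6 of year 1915 → June 1915.
Day 12 is valid in June, giving June 12, 1915.
Now add 182 days from June 12, 1915.
June has 30 days, so 30 − 12 = 18 days remain after June 12, 1915; 182 − 18 = 164 left.
July 1915 has 31 days: 164 − 31 = 133 left.
August 1915 has 31 days: 133 − 31 = 102 left.
September 1915 has 30 days: 102 − 30 = 72 left.
October 1915 has 31 days: 72 − 31 = 41 left.
November 1915 has 30 days: 41 − 30 = 11 left.
11 days into December 1915 → December 11, 1915.

December 11, 1915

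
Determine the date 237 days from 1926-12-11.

August 5, 1927

Counting forward 237 days from December 11, 1926.
December has 31 days, so 31 − 11 = 20 days remain after December 11, 1926; 237 − 20 = 217 left.
January 1927 has 31 days: 217 − 31 = 186 left.
February 1927 has 28 days (1927 is not a leap year): 186 − 28 = 158 left.
March 1927 has 31 days: 158 − 31 = 127 left.
April 1927 has 30 days: 127 − 30 = 97 left.
May 1927 has 31 days: 97 − 31 = 66 left.
June 1927 has 30 days: 66 − 30 = 36 left.
July 1927 has 31 days: 36 − 31 = 5 left.
5 days into August 1927 → August 5, 1927.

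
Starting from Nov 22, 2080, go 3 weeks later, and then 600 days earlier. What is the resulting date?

April 23, 2079

Counting forward 3 weeks (= 21 days) from November 22, 2080:
November has 30 days, so 30 − 22 = 8 days remain after November 22, 2080; 21 − 8 = 13 left.
13 days into December 2080 → December 13, 2080.
Counting back 600 days from December 13, 2080:
Going back 13 days from December 13, 2080 reaches the end of the previous month; 600 − 13 = 587 left.
November 2080 has 30 days: 587 − 30 = 557 left.
October 2080 has 31 days: 557 − 31 = 526 left.
September 2080 has 30 days: 526 − 30 = 496 left.
August 2080 has 31 days: 496 − 31 = 465 left.
July 2080 has 31 days: 465 − 31 = 434 left.
June 2080 has 30 days: 434 − 30 = 404 left.
May 2080 has 31 days: 404 − 31 = 373 left.
April 2080 has 30 days: 373 − 30 = 343 left.
March 2080 has 31 days: 343 − 31 = 312 left.
February 2080 has 29 days (2080 is a leap year): 312 − 29 = 283 left.
January 2080 has 31 days: 283 − 31 = 252 left.
December 2079 has 31 days: 252 − 31 = 221 left.
November 2079 has 30 days: 221 − 30 = 191 left.
October 2079 has 31 days: 191 − 31 = 160 left.
September 2079 has 30 days: 160 − 30 = 130 left.
August 2079 has 31 days: 130 − 31 = 99 left.
July 2079 has 31 days: 99 − 31 = 68 left.
June 2079 has 30 days: 68 − 30 = 38 left.
May 2079 has 31 days: 38 − 31 = 7 left.
April 2079 has 30 days; 30 − 7 = 23 → April 23, 2079.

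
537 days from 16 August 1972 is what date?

Counting forward 537 days from August 16, 1972.
August has 31 days, so 31 − 16 = 15 days remain after August 16, 1972; 537 − 15 = 522 left.
September 1972 has 30 days: 522 − 30 = 492 left.
October 1972 has 31 days: 492 − 31 = 461 left.
November 1972 has 30 days: 461 − 30 = 431 left.
December 1972 has 31 days: 431 − 31 = 400 left.
January 1973 has 31 days: 400 − 31 = 369 left.
February 1973 has 28 days (1973 is not a leap year): 369 − 28 = 341 left.
March 1973 has 31 days: 341 − 31 = 310 left.
April 1973 has 30 days: 310 − 30 = 280 left.
May 1973 has 31 days: 280 − 31 = 249 left.
June 1973 has 30 days: 249 − 30 = 219 left.
July 1973 has 31 days: 219 − 31 = 188 left.
August 1973 has 31 days: 188 − 31 = 157 left.
September 1973 has 30 days: 157 − 30 = 127 left.
October 1973 has 31 days: 127 − 31 = 96 left.
November 1973 has 30 days: 96 − 30 = 66 left.
December 1973 has 31 days: 66 − 31 = 35 left.
January 1974 has 31 days: 35 − 31 = 4 left.
4 days into February 1974 → February 4, 1974.

February 4, 1974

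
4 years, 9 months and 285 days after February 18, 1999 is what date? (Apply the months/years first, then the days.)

August 29, 2004

Advancing 4 years, 9 months and 285 days from February 18, 1999: first the month/year part, then the days.
+4 years → 2003; month 2 + 9 = 11 → November 2003.
Day 18 is valid in November, giving November 18, 2003.
Now add 285 days from November 18, 2003.
November has 30 days, so 30 − 18 = 12 days remain after November 18, 2003; 285 − 12 = 273 left.
December 2003 has 31 days: 273 − 31 = 242 left.
January 2004 has 31 days: 242 − 31 = 211 left.
February 2004 has 29 days (2004 is a leap year): 211 − 29 = 182 left.
March 2004 has 31 days: 182 − 31 = 151 left.
April 2004 has 30 days: 151 − 30 = 121 left.
May 2004 has 31 days: 121 − 31 = 90 left.
June 2004 has 30 days: 90 − 30 = 60 left.
July 2004 has 31 days: 60 − 31 = 29 left.
29 days into August 2004 → August 29, 2004.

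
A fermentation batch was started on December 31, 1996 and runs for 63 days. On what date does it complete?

Adding 63 days from December 31, 1996.
December has 31 days, so 31 − 31 = 0 days remain after December 31, 1996; 63 − 0 = 63 left.
January 1997 has 31 days: 63 − 31 = 32 left.
February 1997 has 28 days (1997 is not a leap year): 32 − 28 = 4 left.
4 days into March 1997 → March 4, 1997.

March 4, 1997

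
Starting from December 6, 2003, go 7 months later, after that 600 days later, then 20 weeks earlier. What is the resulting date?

October 9, 2005

Adding 7 months from December 6, 2003:
month 12 + 7 = 19, which is month 7 of year 2004 → July 2004.
Day 6 is valid in July, giving July 6, 2004.
Advancing 600 days from July 6, 2004:
July has 31 days, so 31 − 6 = 25 days remain after July 6, 2004; 600 − 25 = 575 left.
August 2004 has 31 days: 575 − 31 = 544 left.
September 2004 has 30 days: 544 − 30 = 514 left.
October 2004 has 31 days: 514 − 31 = 483 left.
November 2004 has 30 days: 483 − 30 = 453 left.
December 2004 has 31 days: 453 − 31 = 422 left.
January 2005 has 31 days: 422 − 31 = 391 left.
February 2005 has 28 days (2005 is not a leap year): 391 − 28 = 363 left.
March 2005 has 31 days: 363 − 31 = 332 left.
April 2005 has 30 days: 332 − 30 = 302 left.
May 2005 has 31 days: 302 − 31 = 271 left.
June 2005 has 30 days: 271 − 30 = 241 left.
July 2005 has 31 days: 241 − 31 = 210 left.
August 2005 has 31 days: 210 − 31 = 179 left.
September 2005 has 30 days: 179 − 30 = 149 left.
October 2005 has 31 days: 149 − 31 = 118 left.
November 2005 has 30 days: 118 − 30 = 88 left.
December 2005 has 31 days: 88 − 31 = 57 left.
January 2006 has 31 days: 57 − 31 = 26 left.
26 days into February 2006 → February 26, 2006.
Subtracting 20 weeks (= 140 days) from February 26, 2006:
Going back 26 days from February 26, 2006 reaches the end of the previous month; 140 − 26 = 114 left.
January 2006 has 31 days: 114 − 31 = 83 left.
December 2005 has 31 days: 83 − 31 = 52 left.
November 2005 has 30 days: 52 − 30 = 22 left.
October 2005 has 31 days; 31 − 22 = 9 → October 9, 2005.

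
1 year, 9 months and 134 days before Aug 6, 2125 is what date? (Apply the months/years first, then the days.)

June 25, 2123

Counting back 1 year, 9 months and 134 days from August 6, 2125: first the month/year part, then the days.
-1 year → 2124; month 8 − 9 = -1, which is month 11 of year 2123 → November 2123.
Day 6 is valid in November, giving November 6, 2123.
Now subtract 134 days from November 6, 2123.
Going back 6 days from November 6, 2123 reaches the end of the previous month; 134 − 6 = 128 left.
October 2123 has 31 days: 128 − 31 = 97 left.
September 2123 has 30 days: 97 − 30 = 67 left.
August 2123 has 31 days: 67 − 31 = 36 left.
July 2123 has 31 days: 36 − 31 = 5 left.
June 2123 has 30 days; 30 − 5 = 25 → June 25, 2123.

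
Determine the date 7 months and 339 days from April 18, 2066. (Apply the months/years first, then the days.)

October 23, 2067

Counting forward 7 months and 339 days from April 18, 2066: first the month/year part, then the days.
month 4 + 7 = 11 → November 2066.
Day 18 is valid in November, giving November 18, 2066.
Now add 339 days from November 18, 2066.
November has 30 days, so 30 − 18 = 12 days remain after November 18, 2066; 339 − 12 = 327 left.
December 2066 has 31 days: 327 − 31 = 296 left.
January 2067 has 31 days: 296 − 31 = 265 left.
February 2067 has 28 days (2067 is not a leap year): 265 − 28 = 237 left.
March 2067 has 31 days: 237 − 31 = 206 left.
April 2067 has 30 days: 206 − 30 = 176 left.
May 2067 has 31 days: 176 − 31 = 145 left.
June 2067 has 30 days: 145 − 30 = 115 left.
July 2067 has 31 days: 115 − 31 = 84 left.
August 2067 has 31 days: 84 − 31 = 53 left.
September 2067 has 30 days: 53 − 30 = 23 left.
23 days into October 2067 → October 23, 2067.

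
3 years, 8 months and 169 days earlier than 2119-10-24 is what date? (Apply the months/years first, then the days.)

September 8, 2115

Going back 3 years, 8 months and 169 days from October 24, 2119: first the month/year part, then the days.
-3 years → 2116; month 10 − 8 = 2 → February 2116.
Day 24 is valid in February, giving February 24, 2116.
Now subtract 169 days from February 24, 2116.
Going back 24 days from February 24, 2116 reaches the end of the previous month; 169 − 24 = 145 left.
January 2116 has 31 days: 145 − 31 = 114 left.
December 2115 has 31 days: 114 − 31 = 83 left.
November 2115 has 30 days: 83 − 30 = 53 left.
October 2115 has 31 days: 53 − 31 = 22 left.
September 2115 has 30 days; 30 − 22 = 8 → September 8, 2115.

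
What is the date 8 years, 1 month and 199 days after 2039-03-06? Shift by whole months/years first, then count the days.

Advancing 8 years, 1 month and 199 days from March 6, 2039: first the month/year part, then the days.
+8 years → 2047; month 3 + 1 = 4 → April 2047.
Day 6 is valid in April, giving April 6, 2047.
Now add 199 days from April 6, 2047.
April has 30 days, so 30 − 6 = 24 days remain after April 6, 2047; 199 − 24 = 175 left.
May 2047 has 31 days: 175 − 31 = 144 left.
June 2047 has 30 days: 144 − 30 = 114 left.
July 2047 has 31 days: 114 − 31 = 83 left.
August 2047 has 31 days: 83 − 31 = 52 left.
September 2047 has 30 days: 52 − 30 = 22 left.
22 days into October 2047 → October 22, 2047.

October 22, 2047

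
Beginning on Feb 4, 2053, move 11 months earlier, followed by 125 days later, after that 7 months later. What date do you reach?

Subtracting 11 months from February 4, 2053:
month 2 − 11 = -9, which is month 3 of year 2052 → March 2052.
Day 4 is valid in March, giving March 4, 2052.
Advancing 125 days from March 4, 2052:
March has 31 days, so 31 − 4 = 27 days remain after March 4, 2052; 125 − 27 = 98 left.
April 2052 has 30 days: 98 − 30 = 68 left.
May 2052 has 31 days: 68 − 31 = 37 left.
June 2052 has 30 days: 37 − 30 = 7 left.
7 days into July 2052 → July 7, 2052.
Advancing 7 months from July 7, 2052:
month 7 + 7 = 14, which is month 2 of year 2053 → February 2053.
Day 7 is valid in February, giving February 7, 2053.

February 7, 2053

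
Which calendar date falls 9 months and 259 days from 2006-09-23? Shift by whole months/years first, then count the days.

Counting forward 9 months and 259 days from September 23, 2006: first the month/year part, then the days.
month 9 + 9 = 18, which is month 6 of year 2007 → June 2007.
Day 23 is valid in June, giving June 23, 2007.
Now add 259 days from June 23, 2007.
June has 30 days, so 30 − 23 = 7 days remain after June 23, 2007; 259 − 7 = 252 left.
July 2007 has 31 days: 252 − 31 = 221 left.
August 2007 has 31 days: 221 − 31 = 190 left.
September 2007 has 30 days: 190 − 30 = 160 left.
October 2007 has 31 days: 160 − 31 = 129 left.
November 2007 has 30 days: 129 − 30 = 99 left.
December 2007 has 31 days: 99 − 31 = 68 left.
January 2008 has 31 days: 68 − 31 = 37 left.
February 2008 has 29 days (2008 is a leap year): 37 − 29 = 8 left.
8 days into March 2008 → March 8, 2008.

March 8, 2008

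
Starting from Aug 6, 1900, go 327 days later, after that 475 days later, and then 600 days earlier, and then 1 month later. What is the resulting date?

Advancing 327 days from August 6, 1900:
August has 31 days, so 31 − 6 = 25 days remain after August 6, 1900; 327 − 25 = 302 left.
September 1900 has 30 days: 302 − 30 = 272 left.
October 1900 has 31 days: 272 − 31 = 241 left.
November 1900 has 30 days: 241 − 30 = 211 left.
December 1900 has 31 days: 211 − 31 = 180 left.
January 1901 has 31 days: 180 − 31 = 149 left.
February 1901 has 28 days (1901 is not a leap year): 149 − 28 = 121 left.
March 1901 has 31 days: 121 − 31 = 90 left.
April 1901 has 30 days: 90 − 30 = 60 left.
May 1901 has 31 days: 60 − 31 = 29 left.
29 days into June 1901 → June 29, 1901.
Counting forward 475 days from June 29, 1901:
June has 30 days, so 30 − 29 = 1 day remains after June 29, 1901; 475 − 1 = 474 left.
July 1901 has 31 days: 474 − 31 = 443 left.
August 1901 has 31 days: 443 − 31 = 412 left.
September 1901 has 30 days: 412 − 30 = 382 left.
October 1901 has 31 days: 382 − 31 = 351 left.
November 1901 has 30 days: 351 − 30 = 321 left.
December 1901 has 31 days: 321 − 31 = 290 left.
January 1902 has 31 days: 290 − 31 = 259 left.
February 1902 has 28 days (1902 is not a leap year): 259 − 28 = 231 left.
March 1902 has 31 days: 231 − 31 = 200 left.
April 1902 has 30 days: 200 − 30 = 170 left.
May 1902 has 31 days: 170 − 31 = 139 left.
June 1902 has 30 days: 139 − 30 = 109 left.
July 1902 has 31 days: 109 − 31 = 78 left.
August 1902 has 31 days: 78 − 31 = 47 left.
September 1902 has 30 days: 47 − 30 = 17 left.
17 days into October 1902 → October 17, 1902.
Going back 600 days from October 17, 1902:
Going back 17 days from October 17, 1902 reaches the end of the previous month; 600 − 17 = 583 left.
September 1902 has 30 days: 583 − 30 = 553 left.
August 1902 has 31 days: 553 − 31 = 522 left.
July 1902 has 31 days: 522 − 31 = 491 left.
June 1902 has 30 days: 491 − 30 = 461 left.
May 1902 has 31 days: 461 − 31 = 430 left.
April 1902 has 30 days: 430 − 30 = 400 left.
March 1902 has 31 days: 400 − 31 = 369 left.
February 1902 has 28 days (1902 is not a leap year): 369 − 28 = 341 left.
January 1902 has 31 days: 341 − 31 = 310 left.
December 1901 has 31 days: 310 − 31 = 279 left.
November 1901 has 30 days: 279 − 30 = 249 left.
October 1901 has 31 days: 249 − 31 = 218 left.
September 1901 has 30 days: 218 − 30 = 188 left.
August 1901 has 31 days: 188 − 31 = 157 left.
July 1901 has 31 days: 157 − 31 = 126 left.
June 1901 has 30 days: 126 − 30 = 96 left.
May 1901 has 31 days: 96 − 31 = 65 left.
April 1901 has 30 days: 65 − 30 = 35 left.
March 1901 has 31 days: 35 − 31 = 4 left.
February 1901 has 28 days; 28 − 4 = 24 → February 24, 1901.
Counting forward 1 month from February 24, 1901:
month 2 + 1 = 3 → March 1901.
Day 24 is valid in March, giving March 24, 1901.

March 24, 1901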